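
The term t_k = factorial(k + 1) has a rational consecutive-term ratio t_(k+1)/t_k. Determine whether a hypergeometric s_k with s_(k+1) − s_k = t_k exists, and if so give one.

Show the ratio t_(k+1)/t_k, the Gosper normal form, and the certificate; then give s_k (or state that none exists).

none (Gosper's algorithm certifies no s_k)

The ratio is k + 2.
Take A(k)=k + 2, B(k)=1, C(k)=1.
Key eq: (k + 2)·f(k+1) = (1)·f(k) + (1).
From deg A=1, deg B=0, deg C=0: d=-1.
d = -1 < 0 ⇒ no nonzero polynomial f; not summable.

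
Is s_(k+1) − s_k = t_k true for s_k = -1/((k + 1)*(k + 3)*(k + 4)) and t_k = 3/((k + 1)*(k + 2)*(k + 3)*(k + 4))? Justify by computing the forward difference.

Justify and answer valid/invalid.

Invalid: residual -8/(k**5 + 15*k**4 + 85*k**3 + 225*k**2 + 274*k + 120) ≠ 0.

s_(k+1) = -1/((k + 2)*(k + 4)*(k + 5))
s_(k+1) − s_k = (3*k + 7)/(k**5 + 15*k**4 + 85*k**3 + 225*k**2 + 274*k + 120)
(s_(k+1) − s_k) − t_k = -8/(k**5 + 15*k**4 + 85*k**3 + 225*k**2 + 274*k + 120)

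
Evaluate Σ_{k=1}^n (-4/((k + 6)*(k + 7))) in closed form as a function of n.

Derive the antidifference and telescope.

Ratio r(k) = (k + 6)/(k + 8).
Gosper form: A/B · C(k+1)/C(k) with A=k + 6, B=k + 8, C=1.
f must satisfy (k + 6)·f(k+1) − (k + 7)·f(k) = 1.
Degrees (1,1,0) ⇒ d ≤ 1.
Solving with deg f ≤ 1: f(k) = k/6.
Then R = B(k−1)f/C = k*(k + 7)/6, so s_k = R(k)·t_k = -2*k/(3*k + 18).
s_(k+1) − s_k = -4/(k**2 + 13*k + 42) = t_k.
s_(n+1) = 2*(-n - 1)/(3*(n + 7)) and s_(1) = -2/21, so S(n) = -4*n/(7*n + 49).

S(n) = -4*n/(7*n + 49)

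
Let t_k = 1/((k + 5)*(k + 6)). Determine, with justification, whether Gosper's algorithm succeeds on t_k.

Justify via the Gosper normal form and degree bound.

Yes. s_k = k/(5*(k + 5)).

The ratio is (k + 5)/(k + 7).
Factor: A=k + 5; B=k + 7; C=1.
Key eq: (k + 5)·f(k+1) = (k + 6)·f(k) + (1).
d = 1 from the (1,1,0) case.
Solve for f: f(k) = k/5 (degree 1 ≤ 1).
So s_k = (B(k−1)f/C)·t_k = (k*(k + 6)/5)·t_k = k/(5*(k + 5)).
Verify: 1/(k**2 + 11*k + 30) matches t_k.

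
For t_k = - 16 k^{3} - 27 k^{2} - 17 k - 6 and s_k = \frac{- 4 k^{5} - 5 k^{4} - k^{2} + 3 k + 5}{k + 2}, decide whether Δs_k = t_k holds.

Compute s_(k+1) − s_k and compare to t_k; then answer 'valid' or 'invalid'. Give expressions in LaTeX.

s_(k+1) = (3*k - 4*(k + 1)**5 - 5*(k + 1)**4 - (k + 1)**2 + 8)/(k + 3)
s_(k+1) − s_k = (-16*k**5 - 95*k**4 - 190*k**3 - 181*k**2 - 94*k - 19)/(k**2 + 5*k + 6)
(s_(k+1) − s_k) − t_k = (12*k**4 + 58*k**3 + 72*k**2 + 38*k + 17)/(k**2 + 5*k + 6)

Invalid: residual \frac{12 k^{4} + 58 k^{3} + 72 k^{2} + 38 k + 17}{k^{2} + 5 k + 6} ≠ 0.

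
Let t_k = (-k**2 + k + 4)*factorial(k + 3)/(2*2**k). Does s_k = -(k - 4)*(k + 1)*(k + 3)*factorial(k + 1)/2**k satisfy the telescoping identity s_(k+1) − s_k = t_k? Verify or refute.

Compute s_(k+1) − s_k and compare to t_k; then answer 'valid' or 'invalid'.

Invalid: residual k*(k**2 + k - 8)*factorial(k + 1)/(2*2**k) ≠ 0.

s_(k+1) = -(k - 3)*(k + 2)*(k + 4)*factorial(k + 2)/(2*2**k)
s_(k+1) − s_k = (-k**4 - 3*k**3 + 4*k**2 + 18*k + 24)*factorial(k + 1)/(2*2**k)
(s_(k+1) − s_k) − t_k = k*(k**2 + k - 8)*factorial(k + 1)/(2*2**k)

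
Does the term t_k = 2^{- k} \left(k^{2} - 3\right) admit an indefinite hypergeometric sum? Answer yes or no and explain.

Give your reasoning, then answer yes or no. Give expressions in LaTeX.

The ratio is ((k + 1)**2 - 3)/(2*(k**2 - 3)).
Normal form (A,B,C) = (1/2, 1, k**2 - 3).
Need (1/2)·f(k+1) − (1)·f(k) = k**2 - 3.
Degrees (0,0,2) ⇒ d ≤ 2.
Match coefficients ⇒ f(k) = -2*k*(k + 2).
Certificate R = B(k−1)f/C = -2*k*(k + 2)/(k**2 - 3) gives s_k = 2**(1 - k)*k*(-k - 2).
Verify: (k**2 - 3)/2**k matches t_k.

Yes. s_k = 2^{1 - k} k \left(- k - 2\right).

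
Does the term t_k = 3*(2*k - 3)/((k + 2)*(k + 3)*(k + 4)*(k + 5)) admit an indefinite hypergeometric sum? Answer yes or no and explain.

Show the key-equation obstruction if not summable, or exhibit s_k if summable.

Yes. s_k = k*(-k**2 - 9*k - 98)/(24*(k + 2)*(k + 3)*(k + 4)).

Compute t_(k+1)/t_k: get (k + 2)*(2*k - 1)/((k + 6)*(2*k - 3)).
Gosper form: A/B · C(k+1)/C(k) with A=k + 2, B=k + 6, C=k - 3/2.
Set up (k + 2)·f(k+1) − (k + 5)·f(k) − (k - 3/2) = 0.
Degrees (1,1,1) ⇒ d ≤ 3.
Coefficient equations give f(k) = -k*(k**2 + 9*k + 98)/144.
So s_k = (B(k−1)f/C)·t_k = (-k*(k + 5)*(k**2 + 9*k + 98)/(72*(2*k - 3)))·t_k = k*(-k**2 - 9*k - 98)/(24*(k + 2)*(k + 3)*(k + 4)).
s_(k+1) − s_k = 3*(2*k - 3)/(k**4 + 14*k**3 + 71*k**2 + 154*k + 120) = t_k.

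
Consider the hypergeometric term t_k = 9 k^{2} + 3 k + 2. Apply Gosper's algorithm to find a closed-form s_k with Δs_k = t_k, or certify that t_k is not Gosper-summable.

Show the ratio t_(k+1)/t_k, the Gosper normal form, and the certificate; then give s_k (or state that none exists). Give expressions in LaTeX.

s_k = k \left(3 k^{2} - 3 k + 2\right)

t_(k+1)/t_k = (9*k**2 + 21*k + 14)/(9*k**2 + 3*k + 2).
Gosper form: A/B · C(k+1)/C(k) with A=1, B=1, C=k**2 + k/3 + 2/9.
Set up (1)·f(k+1) − (1)·f(k) − (k**2 + k/3 + 2/9) = 0.
deg f ≤ 3 (via 0,0,2).
Solve for f: f(k) = k*(3*k**2 - 3*k + 2)/9 (degree 3 ≤ 3).
Then R = B(k−1)f/C = k*(3*k**2 - 3*k + 2)/(9*k**2 + 3*k + 2), so s_k = R(k)·t_k = k*(3*k**2 - 3*k + 2).
s_(k+1) − s_k = 9*k**2 + 3*k + 2 = t_k.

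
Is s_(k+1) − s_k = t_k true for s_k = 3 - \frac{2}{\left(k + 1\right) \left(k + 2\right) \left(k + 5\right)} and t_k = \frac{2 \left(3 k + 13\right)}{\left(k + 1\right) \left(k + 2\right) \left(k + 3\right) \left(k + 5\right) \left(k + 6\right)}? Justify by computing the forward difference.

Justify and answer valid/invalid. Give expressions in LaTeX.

s_(k+1) = 3 - 2/((k + 2)*(k + 3)*(k + 6))
s_(k+1) − s_k = 2*(3*k + 13)/(k**5 + 17*k**4 + 107*k**3 + 307*k**2 + 396*k + 180)
(s_(k+1) − s_k) − t_k = 0

valid (s_(k+1) − s_k reduces to t_k)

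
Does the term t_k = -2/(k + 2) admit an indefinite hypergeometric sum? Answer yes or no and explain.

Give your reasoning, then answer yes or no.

t_(k+1)/t_k = (k + 2)/(k + 3).
Normal form (A,B,C) = (k + 2, k + 3, 1).
Key eq: (k + 2)·f(k+1) = (k + 2)·f(k) + (1).
Degrees (1,1,0) ⇒ d ≤ 0.
Write f(k) = c0. Then LHS − RHS = -1, requiring -1 = 0: contradictory. No certificate.

No — key equation has no polynomial f.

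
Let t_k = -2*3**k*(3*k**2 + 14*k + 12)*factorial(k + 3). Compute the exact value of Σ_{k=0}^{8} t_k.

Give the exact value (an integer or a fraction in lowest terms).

Σ = -169707392870400

Step 1: r(k) = 3*(3*k**3 + 32*k**2 + 109*k + 116)/(3*k**2 + 14*k + 12).
A = 3*k + 12, B = 1, C = k**2 + 14*k/3 + 4.
Set up (3*k + 12)·f(k+1) − (1)·f(k) − (k**2 + 14*k/3 + 4) = 0.
d = 1 from the (1,0,2) case.
Solve for f: f(k) = k/3 (degree 1 ≤ 1).
Get s_k = R·t_k = -2*3**k*k*factorial(k + 3) with R(k) = B(k−1)f(k)/C(k) = k/(3*k**2 + 14*k + 12).
Δs = -2*3**k*(3*k**2 + 14*k + 12)*factorial(k + 3), as required.
Telescoping: Σ = s_(9) − s_(0) = -169707392870400 − (0) = -169707392870400.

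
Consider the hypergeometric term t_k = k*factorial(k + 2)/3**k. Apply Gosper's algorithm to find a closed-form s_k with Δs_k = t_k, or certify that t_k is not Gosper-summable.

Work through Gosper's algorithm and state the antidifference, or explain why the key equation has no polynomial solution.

t_(k+1)/t_k = (k + 1)*(k + 3)/(3*k).
Take A(k)=k/3 + 1, B(k)=1, C(k)=k.
Set up (k/3 + 1)·f(k+1) − (1)·f(k) − (k) = 0.
Bound: deg f ≤ 0.
Solve for f: f(k) = 3 (degree 0 ≤ 0).
Then R = B(k−1)f/C = 3/k, so s_k = R(k)·t_k = 3**(1 - k)*factorial(k + 2).
s_(k+1) − s_k = k*factorial(k + 2)/3**k = t_k.

s_k = 3**(1 - k)*factorial(k + 2)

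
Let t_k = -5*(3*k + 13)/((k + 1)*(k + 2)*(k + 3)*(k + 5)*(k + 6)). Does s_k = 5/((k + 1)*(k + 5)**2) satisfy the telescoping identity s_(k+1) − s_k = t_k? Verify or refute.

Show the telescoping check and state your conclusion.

Invalid: residual 15*(4*k**2 + 37*k + 83)/(k**7 + 28*k**6 + 324*k**5 + 1994*k**4 + 6983*k**3 + 13746*k**2 + 13860*k + 5400) ≠ 0.

s_(k+1) = 5/((k + 2)*(k + 6)**2)
s_(k+1) − s_k = 5/((k + 2)*(k + 6)**2) - 5/((k + 1)*(k + 5)**2)
(s_(k+1) − s_k) − t_k = 15*(4*k**2 + 37*k + 83)/(k**7 + 28*k**6 + 324*k**5 + 1994*k**4 + 6983*k**3 + 13746*k**2 + 13860*k + 5400)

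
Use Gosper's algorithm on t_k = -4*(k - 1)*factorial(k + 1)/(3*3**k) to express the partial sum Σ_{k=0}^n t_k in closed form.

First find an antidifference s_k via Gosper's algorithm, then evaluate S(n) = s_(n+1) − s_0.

Compute t_(k+1)/t_k: get k*(k + 2)/(3*(k - 1)).
Normal form (A,B,C) = (k/3 + 2/3, 1, k - 1).
Set up (k/3 + 2/3)·f(k+1) − (1)·f(k) − (k - 1) = 0.
d = 0 from the (1,0,1) case.
A polynomial solution: f(k) = 3.
Get s_k = R·t_k = -4*factorial(k + 1)/3**k with R(k) = B(k−1)f(k)/C(k) = 3/(k - 1).
s_(k+1) − s_k = -4*(k - 1)*factorial(k + 1)/(3*3**k) = t_k.
Telescope: S(n) = s_(n+1) − s_(0) = -4*3**(-n - 1)*factorial(n + 2) − (-4) = 4 - 4*factorial(n + 2)/(3*3**n).

S(n) = 4 - 4*factorial(n + 2)/(3*3**n)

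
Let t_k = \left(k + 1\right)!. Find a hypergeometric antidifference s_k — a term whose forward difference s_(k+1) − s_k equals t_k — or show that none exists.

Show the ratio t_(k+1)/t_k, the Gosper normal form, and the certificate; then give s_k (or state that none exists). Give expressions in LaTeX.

The ratio is k + 2.
A = k + 2, B = 1, C = 1.
f must satisfy (k + 2)·f(k+1) − (1)·f(k) = 1.
d = -1 from the (1,0,0) case.
Negative degree bound (-1): no f exists, t_k not Gosper-summable.

no hypergeometric antidifference exists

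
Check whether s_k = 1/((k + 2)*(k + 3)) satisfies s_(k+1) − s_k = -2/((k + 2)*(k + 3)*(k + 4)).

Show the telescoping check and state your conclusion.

s_(k+1) = 1/((k + 3)*(k + 4))
s_(k+1) − s_k = -2/(k**3 + 9*k**2 + 26*k + 24)
(s_(k+1) − s_k) − t_k = 0

Valid: the claim telescopes to t_k.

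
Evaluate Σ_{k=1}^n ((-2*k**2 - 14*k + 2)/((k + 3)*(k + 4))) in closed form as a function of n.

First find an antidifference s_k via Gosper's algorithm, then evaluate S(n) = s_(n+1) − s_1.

Step 1: r(k) = (k + 3)*(7*k + (k + 1)**2 + 6)/((k + 5)*(k**2 + 7*k - 1)).
Take A(k)=k + 3, B(k)=k + 5, C(k)=k**2 + 7*k - 1.
Set up (k + 3)·f(k+1) − (k + 4)·f(k) − (k**2 + 7*k - 1) = 0.
Degrees (1,1,2) ⇒ d ≤ 2.
Match coefficients ⇒ f(k) = k*(3*k - 4)/3.
R(k) = B(k−1)·f(k)/C(k) = k*(k + 4)*(3*k - 4)/(3*(k**2 + 7*k - 1)); s_k = R·t_k = 2*k*(4 - 3*k)/(3*(k + 3)).
s_(k+1) − s_k = 2*(-k**2 - 7*k + 1)/(k**2 + 7*k + 12) = t_k.
Telescope: S(n) = s_(n+1) − s_(1) = 2*(-3*n**2 - 2*n + 1)/(3*(n + 4)) − (1/6) = n*(-4*n - 3)/(2*(n + 4)).

S(n) = n*(-4*n - 3)/(2*(n + 4))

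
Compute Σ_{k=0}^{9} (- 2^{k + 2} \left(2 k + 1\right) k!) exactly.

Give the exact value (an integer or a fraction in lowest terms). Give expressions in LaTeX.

Ratio r(k) = 2*(k + 1)*(2*k + 3)/(2*k + 1).
A = 2*k + 2, B = 1, C = k + 1/2.
f must satisfy (2*k + 2)·f(k+1) − (1)·f(k) = k + 1/2.
d = 0 from the (1,0,1) case.
Solving with deg f ≤ 0: f(k) = 1/2.
Get s_k = R·t_k = -2**(k + 2)*factorial(k) with R(k) = B(k−1)f(k)/C(k) = 1/(2*k + 1).
Verify: -2**(k + 2)*(2*k + 1)*factorial(k) matches t_k.
Σ_(k=0)^(9) t_k = s_(10) − s_(0) = -14863564800 − (-4) = -14863564796.

Σ = -14863564796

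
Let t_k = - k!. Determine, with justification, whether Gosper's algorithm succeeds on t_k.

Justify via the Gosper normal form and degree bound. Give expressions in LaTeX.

No — key equation has no polynomial f.

t_(k+1)/t_k = k + 1.
Normal form (A,B,C) = (k + 1, 1, 1).
Set up (k + 1)·f(k+1) − (1)·f(k) − (1) = 0.
d = -1 from the (1,0,0) case.
deg f ≤ -1 is impossible — no certificate.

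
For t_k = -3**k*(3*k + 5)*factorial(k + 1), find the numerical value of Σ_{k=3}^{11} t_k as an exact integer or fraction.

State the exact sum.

Σ = -3309294160972152

t_(k+1)/t_k = 3*(k + 2)*(3*k + 8)/(3*k + 5).
Factor: A=3*k + 6; B=1; C=k + 5/3.
f must satisfy (3*k + 6)·f(k+1) − (1)·f(k) = k + 5/3.
From deg A=1, deg B=0, deg C=1: d=0.
A polynomial solution: f(k) = 1/3.
So s_k = (B(k−1)f/C)·t_k = (1/(3*k + 5))·t_k = -3**k*factorial(k + 1).
Δs = -3**k*(3*k + 5)*factorial(k + 1), as required.
Evaluate s at k=12 and k=3: -3309294160972800 and -648; difference -3309294160972152.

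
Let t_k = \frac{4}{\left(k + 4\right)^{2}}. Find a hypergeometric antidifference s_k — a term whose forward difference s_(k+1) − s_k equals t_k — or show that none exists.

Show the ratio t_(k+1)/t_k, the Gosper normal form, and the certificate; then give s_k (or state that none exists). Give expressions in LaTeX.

none (Gosper's algorithm certifies no s_k)

r(k) = (k + 4)**2/(k + 5)**2 after simplifying.
Take A(k)=k**2 + 8*k + 16, B(k)=k**2 + 10*k + 25, C(k)=1.
f must satisfy (k**2 + 8*k + 16)·f(k+1) − (k**2 + 8*k + 16)·f(k) = 1.
deg f ≤ 0 (via 2,2,0).
f = c0 ⇒ A·f(k+1) − B(k−1)·f(k) − C = -1. The system {-1 = 0} is inconsistent; no antidifference.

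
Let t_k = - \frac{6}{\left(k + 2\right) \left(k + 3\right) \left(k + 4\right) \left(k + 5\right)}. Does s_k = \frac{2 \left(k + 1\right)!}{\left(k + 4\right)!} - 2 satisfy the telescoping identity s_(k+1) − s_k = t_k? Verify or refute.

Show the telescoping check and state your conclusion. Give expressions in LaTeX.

s_(k+1) = 2*factorial(k + 2)/factorial(k + 5) - 2
s_(k+1) − s_k = -6/((k + 2)*(k + 3)*(k + 4)*(k + 5))
(s_(k+1) − s_k) − t_k = 0

valid; difference matches t_k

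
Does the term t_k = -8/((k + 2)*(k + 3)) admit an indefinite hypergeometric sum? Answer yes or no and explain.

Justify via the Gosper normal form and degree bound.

Yes. s_k = -4*k/(k + 2).

t_(k+1)/t_k = (k + 2)/(k + 4).
So A=k + 2 and B=k + 4, with C=1.
Set up (k + 2)·f(k+1) − (k + 3)·f(k) − (1) = 0.
Degrees (1,1,0) ⇒ d ≤ 1.
A polynomial solution: f(k) = k/2.
Certificate R = B(k−1)f/C = k*(k + 3)/2 gives s_k = -4*k/(k + 2).
Δs = -8/(k**2 + 5*k + 6), as required.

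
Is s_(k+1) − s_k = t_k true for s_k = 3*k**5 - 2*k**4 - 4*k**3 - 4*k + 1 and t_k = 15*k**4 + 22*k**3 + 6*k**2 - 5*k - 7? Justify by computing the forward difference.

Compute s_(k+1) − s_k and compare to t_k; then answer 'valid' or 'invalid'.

Valid — Δs_k = t_k.

s_(k+1) = -4*k + 3*(k + 1)**5 - 2*(k + 1)**4 - 4*(k + 1)**3 - 3
s_(k+1) − s_k = 15*k**4 + 22*k**3 + 6*k**2 - 5*k - 7
(s_(k+1) − s_k) − t_k = 0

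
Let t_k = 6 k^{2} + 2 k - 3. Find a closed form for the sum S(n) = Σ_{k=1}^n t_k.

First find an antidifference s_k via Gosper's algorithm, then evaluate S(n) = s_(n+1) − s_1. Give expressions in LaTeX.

t_(k+1)/t_k = (6*k**2 + 14*k + 5)/(6*k**2 + 2*k - 3).
Gosper form: A/B · C(k+1)/C(k) with A=1, B=1, C=k**2 + k/3 - 1/2.
f must satisfy (1)·f(k+1) − (1)·f(k) = k**2 + k/3 - 1/2.
d = 3 from the (0,0,2) case.
A polynomial solution: f(k) = k*(2*k**2 - 2*k - 3)/6.
So s_k = (B(k−1)f/C)·t_k = (k*(2*k**2 - 2*k - 3)/(6*k**2 + 2*k - 3))·t_k = k*(2*k**2 - 2*k - 3).
s_(k+1) − s_k = 6*k**2 + 2*k - 3 = t_k.
s_(n+1) = 2*n**3 + 4*n**2 - n - 3 and s_(1) = -3, so S(n) = n*(2*n**2 + 4*n - 1).

S(n) = n \left(2 n^{2} + 4 n - 1\right)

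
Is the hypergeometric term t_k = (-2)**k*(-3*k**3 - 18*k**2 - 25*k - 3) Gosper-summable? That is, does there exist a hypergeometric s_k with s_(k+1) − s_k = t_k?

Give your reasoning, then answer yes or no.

Step 1: r(k) = 2*(-3*k**3 - 27*k**2 - 70*k - 49)/(3*k**3 + 18*k**2 + 25*k + 3).
A = -2, B = 1, C = k**3 + 6*k**2 + 25*k/3 + 1.
Key eq: (-2)·f(k+1) = (1)·f(k) + (k**3 + 6*k**2 + 25*k/3 + 1).
Degrees (0,0,3) ⇒ d ≤ 3.
Solving with deg f ≤ 3: f(k) = -(k**3 + 4*k**2 + k - 3)/3.
Certificate R = B(k−1)f/C = -(k**3 + 4*k**2 + k - 3)/(3*k**3 + 18*k**2 + 25*k + 3) gives s_k = (-2)**k*(k**3 + 4*k**2 + k - 3).
s_(k+1) − s_k = (-2)**k*(-3*k**3 - 18*k**2 - 25*k - 3) = t_k.

Yes. s_k = (-2)**k*(k**3 + 4*k**2 + k - 3).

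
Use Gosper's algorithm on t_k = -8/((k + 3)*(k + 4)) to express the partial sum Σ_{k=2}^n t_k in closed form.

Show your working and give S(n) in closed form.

t_(k+1)/t_k = (k + 3)/(k + 5).
Factor: A=k + 3; B=k + 5; C=1.
Need (k + 3)·f(k+1) − (k + 4)·f(k) = 1.
From deg A=1, deg B=1, deg C=0: d=1.
Solve for f: f(k) = k/3 (degree 1 ≤ 1).
Certificate R = B(k−1)f/C = k*(k + 4)/3 gives s_k = -8*k/(3*k + 9).
Verify: -8/(k**2 + 7*k + 12) matches t_k.
Telescope: S(n) = s_(n+1) − s_(2) = 8*(-n - 1)/(3*(n + 4)) − (-16/15) = 8*(1 - n)/(5*(n + 4)).

S(n) = 8*(1 - n)/(5*(n + 4))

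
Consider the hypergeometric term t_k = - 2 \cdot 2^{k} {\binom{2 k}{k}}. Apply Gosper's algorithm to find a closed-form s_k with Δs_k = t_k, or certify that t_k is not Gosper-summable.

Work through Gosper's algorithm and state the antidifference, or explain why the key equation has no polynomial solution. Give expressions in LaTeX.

none (Gosper's algorithm certifies no s_k)

r(k) = 4*(2*k + 1)/(k + 1) after simplifying.
Take A(k)=8*k + 4, B(k)=k + 1, C(k)=1.
f must satisfy (8*k + 4)·f(k+1) − (k)·f(k) = 1.
d = -1 from the (1,1,0) case.
deg f ≤ -1 is impossible — no certificate.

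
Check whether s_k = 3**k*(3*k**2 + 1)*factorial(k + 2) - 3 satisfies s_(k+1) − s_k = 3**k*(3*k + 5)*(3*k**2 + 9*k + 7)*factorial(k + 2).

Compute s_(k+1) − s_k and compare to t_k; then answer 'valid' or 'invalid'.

s_(k+1) = 3**(k + 1)*(3*(k + 1)**2 + 1)*factorial(k + 3) - 3
s_(k+1) − s_k = 3**k*(3*k + 5)*(3*k**2 + 9*k + 7)*factorial(k + 2)
(s_(k+1) − s_k) − t_k = 0

Valid: the claim telescopes to t_k.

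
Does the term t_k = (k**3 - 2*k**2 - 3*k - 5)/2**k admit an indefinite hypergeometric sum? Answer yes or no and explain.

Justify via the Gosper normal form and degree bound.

Yes. s_k = 2**(1 - k)*(-k**3 - k**2 - 2*k + 1).

Step 1: r(k) = (k**3 + k**2 - 4*k - 9)/(2*(k**3 - 2*k**2 - 3*k - 5)).
Gosper form: A/B · C(k+1)/C(k) with A=1/2, B=1, C=k**3 - 2*k**2 - 3*k - 5.
Set up (1/2)·f(k+1) − (1)·f(k) − (k**3 - 2*k**2 - 3*k - 5) = 0.
deg f ≤ 3 (via 0,0,3).
Solving with deg f ≤ 3: f(k) = -2*(k**3 + k**2 + 2*k - 1).
So s_k = (B(k−1)f/C)·t_k = (-2*(k**3 + k**2 + 2*k - 1)/(k**3 - 2*k**2 - 3*k - 5))·t_k = 2**(1 - k)*(-k**3 - k**2 - 2*k + 1).
Verify: (k**3 - 2*k**2 - 3*k - 5)/2**k matches t_k.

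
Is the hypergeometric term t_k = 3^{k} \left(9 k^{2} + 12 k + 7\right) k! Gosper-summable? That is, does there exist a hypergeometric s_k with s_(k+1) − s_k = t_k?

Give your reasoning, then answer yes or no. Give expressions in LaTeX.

Yes. s_k = 3^{k} \left(3 k - 1\right) k!.

r(k) = 3*(9*k**3 + 39*k**2 + 58*k + 28)/(9*k**2 + 12*k + 7) after simplifying.
A = 3*k + 3, B = 1, C = k**2 + 4*k/3 + 7/9.
Key eq: (3*k + 3)·f(k+1) = (1)·f(k) + (k**2 + 4*k/3 + 7/9).
From deg A=1, deg B=0, deg C=2: d=1.
Solve for f: f(k) = (3*k - 1)/9 (degree 1 ≤ 1).
Certificate R = B(k−1)f/C = (3*k - 1)/(9*k**2 + 12*k + 7) gives s_k = 3**k*(3*k - 1)*factorial(k).
Verify: 3**k*(9*k**2 + 12*k + 7)*factorial(k) matches t_k.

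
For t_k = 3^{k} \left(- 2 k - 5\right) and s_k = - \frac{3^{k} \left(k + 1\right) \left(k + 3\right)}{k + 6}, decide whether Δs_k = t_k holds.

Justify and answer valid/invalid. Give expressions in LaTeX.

Invalid: residual \frac{3^{k + 1} \left(2 k^{2} + 16 k + 29\right)}{k^{2} + 13 k + 42} ≠ 0.

s_(k+1) = -3**(k + 1)*(k + 2)*(k + 4)/(k + 7)
s_(k+1) − s_k = 3**k*(-2*k**3 - 25*k**2 - 101*k - 123)/(k**2 + 13*k + 42)
(s_(k+1) − s_k) − t_k = 3**(k + 1)*(2*k**2 + 16*k + 29)/(k**2 + 13*k + 42)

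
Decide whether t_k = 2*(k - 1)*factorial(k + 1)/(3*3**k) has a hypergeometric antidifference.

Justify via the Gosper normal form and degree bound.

Yes. s_k = 2*factorial(k + 1)/3**k.

r(k) = k*(k + 2)/(3*(k - 1)) after simplifying.
So A=k/3 + 2/3 and B=1, with C=k - 1.
Need (k/3 + 2/3)·f(k+1) − (1)·f(k) = k - 1.
deg f ≤ 0 (via 1,0,1).
Match coefficients ⇒ f(k) = 3.
Then R = B(k−1)f/C = 3/(k - 1), so s_k = R(k)·t_k = 2*factorial(k + 1)/3**k.
Verify: 2*(k - 1)*factorial(k + 1)/(3*3**k) matches t_k.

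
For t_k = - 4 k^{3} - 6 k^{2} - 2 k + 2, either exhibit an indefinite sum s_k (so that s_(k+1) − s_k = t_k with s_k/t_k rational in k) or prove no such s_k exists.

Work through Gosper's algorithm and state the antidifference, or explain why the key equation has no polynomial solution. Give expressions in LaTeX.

Compute t_(k+1)/t_k: get (k + 2*(k + 1)**3 + 3*(k + 1)**2)/(2*k**3 + 3*k**2 + k - 1).
Normal form (A,B,C) = (1, 1, k**3 + 3*k**2/2 + k/2 - 1/2).
Need (1)·f(k+1) − (1)·f(k) = k**3 + 3*k**2/2 + k/2 - 1/2.
Degrees (0,0,3) ⇒ d ≤ 4.
Solving with deg f ≤ 4: f(k) = k*(k**3 - k - 2)/4.
Certificate R = B(k−1)f/C = k*(k**3 - k - 2)/(2*(2*k**3 + 3*k**2 + k - 1)) gives s_k = k*(-k**3 + k + 2).
Check: Δs_k = -4*k**3 - 6*k**2 - 2*k + 2. ✓

s_k = k \left(- k^{3} + k + 2\right)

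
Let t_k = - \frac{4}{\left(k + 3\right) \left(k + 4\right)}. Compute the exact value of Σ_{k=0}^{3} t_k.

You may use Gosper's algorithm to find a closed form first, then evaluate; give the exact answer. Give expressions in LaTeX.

Σ = -16/21

Ratio r(k) = (k + 3)/(k + 5).
Normal form (A,B,C) = (k + 3, k + 5, 1).
Set up (k + 3)·f(k+1) − (k + 4)·f(k) − (1) = 0.
Bound: deg f ≤ 1.
Match coefficients ⇒ f(k) = k/3.
Certificate R = B(k−1)f/C = k*(k + 4)/3 gives s_k = -4*k/(3*k + 9).
Δs = -4/(k**2 + 7*k + 12), as required.
Sum = s_(4) − s_(0); s_(4) = -16/21, s_(0) = 0 ⇒ -16/21.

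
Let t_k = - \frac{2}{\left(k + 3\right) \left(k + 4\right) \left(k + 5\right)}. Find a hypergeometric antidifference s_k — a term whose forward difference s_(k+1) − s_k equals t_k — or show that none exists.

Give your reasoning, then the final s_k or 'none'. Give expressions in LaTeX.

Step 1: r(k) = (k + 3)/(k + 6).
So A=k + 3 and B=k + 6, with C=1.
f must satisfy (k + 3)·f(k+1) − (k + 5)·f(k) = 1.
deg f ≤ 2 (via 1,1,0).
A polynomial solution: f(k) = k*(k + 7)/24.
Get s_k = R·t_k = k*(-k - 7)/(12*(k + 3)*(k + 4)) with R(k) = B(k−1)f(k)/C(k) = k*(k + 5)*(k + 7)/24.
Δs = -2/(k**3 + 12*k**2 + 47*k + 60), as required.

s_k = \frac{k \left(- k - 7\right)}{12 \left(k + 3\right) \left(k + 4\right)}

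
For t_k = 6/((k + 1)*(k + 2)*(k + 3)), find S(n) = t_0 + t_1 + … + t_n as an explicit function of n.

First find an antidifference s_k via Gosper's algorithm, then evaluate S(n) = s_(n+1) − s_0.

S(n) = 3*(n**2 + 5*n + 4)/(2*(n**2 + 5*n + 6))

Compute t_(k+1)/t_k: get (k + 1)/(k + 4).
So A=k + 1 and B=k + 4, with C=1.
Need (k + 1)·f(k+1) − (k + 3)·f(k) = 1.
Degrees (1,1,0) ⇒ d ≤ 2.
Solve for f: f(k) = k*(k + 3)/4 (degree 2 ≤ 2).
So s_k = (B(k−1)f/C)·t_k = (k*(k + 3)**2/4)·t_k = 3*k*(k + 3)/(2*(k + 1)*(k + 2)).
s_(k+1) − s_k = 6/(k**3 + 6*k**2 + 11*k + 6) = t_k.
s_(n+1) = 3*(n**2 + 5*n + 4)/(2*(n**2 + 5*n + 6)) and s_(0) = 0, so S(n) = 3*(n**2 + 5*n + 4)/(2*(n**2 + 5*n + 6)).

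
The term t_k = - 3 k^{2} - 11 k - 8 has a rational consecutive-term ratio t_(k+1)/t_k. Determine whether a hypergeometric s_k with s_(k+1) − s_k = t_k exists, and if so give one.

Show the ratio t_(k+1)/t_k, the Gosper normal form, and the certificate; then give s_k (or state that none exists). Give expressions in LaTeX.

Compute t_(k+1)/t_k: get (3*k**2 + 17*k + 22)/(3*k**2 + 11*k + 8).
So A=1 and B=1, with C=k**2 + 11*k/3 + 8/3.
Solve (1)·f(k+1) − (1)·f(k) = k**2 + 11*k/3 + 8/3.
From deg A=0, deg B=0, deg C=2: d=3.
Solve for f: f(k) = k*(k + 1)*(k + 3)/3 (degree 3 ≤ 3).
So s_k = (B(k−1)f/C)·t_k = (k*(k + 3)/(3*k + 8))·t_k = k*(-k**2 - 4*k - 3).
Verify: -3*k**2 - 11*k - 8 matches t_k.

s_k = k \left(- k^{2} - 4 k - 3\right)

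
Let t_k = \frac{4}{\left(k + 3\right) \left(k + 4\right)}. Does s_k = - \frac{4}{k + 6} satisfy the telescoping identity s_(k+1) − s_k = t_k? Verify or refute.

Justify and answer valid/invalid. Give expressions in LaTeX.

Invalid: residual \frac{24 \left(- k - 5\right)}{k^{4} + 20 k^{3} + 145 k^{2} + 450 k + 504} ≠ 0.

s_(k+1) = -4/(k + 7)
s_(k+1) − s_k = 4/((k + 6)*(k + 7))
(s_(k+1) − s_k) − t_k = 24*(-k - 5)/(k**4 + 20*k**3 + 145*k**2 + 450*k + 504)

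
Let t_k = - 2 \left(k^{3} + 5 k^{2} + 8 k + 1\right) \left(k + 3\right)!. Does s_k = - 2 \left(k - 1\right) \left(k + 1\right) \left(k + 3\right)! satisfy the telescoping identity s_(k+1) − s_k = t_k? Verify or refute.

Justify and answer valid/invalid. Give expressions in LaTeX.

s_(k+1) = -2*k*(k + 2)*factorial(k + 4)
s_(k+1) − s_k = -2*(k**3 + 5*k**2 + 8*k + 1)*factorial(k + 3)
(s_(k+1) − s_k) − t_k = 0

Valid: the claim telescopes to t_k.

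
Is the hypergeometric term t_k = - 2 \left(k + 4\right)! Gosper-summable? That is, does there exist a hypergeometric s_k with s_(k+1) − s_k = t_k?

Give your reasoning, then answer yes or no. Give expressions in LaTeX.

No — key equation has no polynomial f.

Step 1: r(k) = k + 5.
So A=k + 5 and B=1, with C=1.
Need (k + 5)·f(k+1) − (1)·f(k) = 1.
deg f ≤ -1 (via 1,0,0).
Negative degree bound (-1): no f exists, t_k not Gosper-summable.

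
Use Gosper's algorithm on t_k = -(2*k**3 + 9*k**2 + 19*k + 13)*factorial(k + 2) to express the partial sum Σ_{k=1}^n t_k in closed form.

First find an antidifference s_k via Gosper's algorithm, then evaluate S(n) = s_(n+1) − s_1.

S(n) = -2*n**2*factorial(n + 3) - 5*n*factorial(n + 3) - 5*factorial(n + 3) + 30

Step 1: r(k) = (2*k**4 + 21*k**3 + 88*k**2 + 172*k + 129)/(2*k**3 + 9*k**2 + 19*k + 13).
So A=k + 3 and B=1, with C=k**3 + 9*k**2/2 + 19*k/2 + 13/2.
f must satisfy (k + 3)·f(k+1) − (1)·f(k) = k**3 + 9*k**2/2 + 19*k/2 + 13/2.
deg f ≤ 2 (via 1,0,3).
Solve for f: f(k) = (2*k**2 + k + 2)/2 (degree 2 ≤ 2).
So s_k = (B(k−1)f/C)·t_k = ((2*k**2 + k + 2)/(2*k**3 + 9*k**2 + 19*k + 13))·t_k = -(2*k**2 + k + 2)*factorial(k + 2).
Δs = -(2*k**3 + 9*k**2 + 19*k + 13)*factorial(k + 2), as required.
Telescope: S(n) = s_(n+1) − s_(1) = -(2*n**2 + 5*n + 5)*factorial(n + 3) − (-30) = -2*n**2*factorial(n + 3) - 5*n*factorial(n + 3) - 5*factorial(n + 3) + 30.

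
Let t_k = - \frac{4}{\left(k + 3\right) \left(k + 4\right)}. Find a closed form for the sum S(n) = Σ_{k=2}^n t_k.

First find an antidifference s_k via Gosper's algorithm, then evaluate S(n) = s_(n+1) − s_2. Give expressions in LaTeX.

S(n) = \frac{4 \left(1 - n\right)}{5 \left(n + 4\right)}

t_(k+1)/t_k = (k + 3)/(k + 5).
Take A(k)=k + 3, B(k)=k + 5, C(k)=1.
Solve (k + 3)·f(k+1) − (k + 4)·f(k) = 1.
From deg A=1, deg B=1, deg C=0: d=1.
Solve for f: f(k) = k/3 (degree 1 ≤ 1).
Then R = B(k−1)f/C = k*(k + 4)/3, so s_k = R(k)·t_k = -4*k/(3*k + 9).
Check: Δs_k = -4/(k**2 + 7*k + 12). ✓
Σ_(k=2)^n t_k = s_(n+1) − s_(2) = (4*(-n - 1)/(3*(n + 4))) − (-8/15), i.e. 4*(1 - n)/(5*(n + 4)).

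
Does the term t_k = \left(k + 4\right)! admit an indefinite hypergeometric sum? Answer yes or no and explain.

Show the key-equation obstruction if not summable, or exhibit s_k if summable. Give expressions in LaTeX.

The ratio is k + 5.
A = k + 5, B = 1, C = 1.
Key eq: (k + 5)·f(k+1) = (1)·f(k) + (1).
Bound: deg f ≤ -1.
Negative degree bound (-1): no f exists, t_k not Gosper-summable.

No — t_k has no hypergeometric antidifference.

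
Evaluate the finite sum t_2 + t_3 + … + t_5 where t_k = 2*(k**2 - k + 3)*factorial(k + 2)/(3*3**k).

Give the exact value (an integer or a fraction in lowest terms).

Step 1: r(k) = (k + 3)*(-k + (k + 1)**2 + 2)/(3*(k**2 - k + 3)).
Factor: A=k/3 + 1; B=1; C=k**2 - k + 3.
Solve (k/3 + 1)·f(k+1) − (1)·f(k) = k**2 - k + 3.
Degrees (1,0,2) ⇒ d ≤ 1.
Solve for f: f(k) = 3*(k - 2) (degree 1 ≤ 1).
So s_k = (B(k−1)f/C)·t_k = (3*(k - 2)/(k**2 - k + 3))·t_k = 2*(k - 2)*factorial(k + 2)/3**k.
s_(k+1) − s_k = 2*(k**2 - k + 3)*factorial(k + 2)/(3*3**k) = t_k.
Σ_(k=2)^(5) t_k = s_(6) − s_(2) = 35840/81 − (0) = 35840/81.

Σ = 35840/81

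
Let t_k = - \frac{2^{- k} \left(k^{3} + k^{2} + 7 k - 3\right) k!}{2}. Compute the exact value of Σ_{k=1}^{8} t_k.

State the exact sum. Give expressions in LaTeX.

r(k) = (k + 1)*(7*k + (k + 1)**3 + (k + 1)**2 + 4)/(2*(k**3 + k**2 + 7*k - 3)) after simplifying.
Take A(k)=k/2 + 1/2, B(k)=1, C(k)=k**3 + k**2 + 7*k - 3.
f must satisfy (k/2 + 1/2)·f(k+1) − (1)·f(k) = k**3 + k**2 + 7*k - 3.
d = 2 from the (1,0,3) case.
A polynomial solution: f(k) = 2*(k**2 + 4).
Get s_k = R·t_k = -(k**2 + 4)*factorial(k)/2**k with R(k) = B(k−1)f(k)/C(k) = 2*(k**2 + 4)/(k**3 + k**2 + 7*k - 3).
s_(k+1) − s_k = -(k**3 + k**2 + 7*k - 3)*factorial(k)/(2*2**k) = t_k.
Sum = s_(9) − s_(1); s_(9) = -240975/4, s_(1) = -5/2 ⇒ -240965/4.

Σ = -240965/4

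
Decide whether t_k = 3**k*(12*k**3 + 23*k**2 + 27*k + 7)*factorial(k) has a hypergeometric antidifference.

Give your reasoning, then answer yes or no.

Yes. s_k = 3**k*(4*k**2 - 3*k + 2)*factorial(k).

r(k) = 3*(12*k**4 + 71*k**3 + 168*k**2 + 178*k + 69)/(12*k**3 + 23*k**2 + 27*k + 7) after simplifying.
Take A(k)=3*k + 3, B(k)=1, C(k)=k**3 + 23*k**2/12 + 9*k/4 + 7/12.
Need (3*k + 3)·f(k+1) − (1)·f(k) = k**3 + 23*k**2/12 + 9*k/4 + 7/12.
Degrees (1,0,3) ⇒ d ≤ 2.
Solve for f: f(k) = (4*k**2 - 3*k + 2)/12 (degree 2 ≤ 2).
R(k) = B(k−1)·f(k)/C(k) = (4*k**2 - 3*k + 2)/(12*k**3 + 23*k**2 + 27*k + 7); s_k = R·t_k = 3**k*(4*k**2 - 3*k + 2)*factorial(k).
Δs = 3**k*(12*k**3 + 23*k**2 + 27*k + 7)*factorial(k), as required.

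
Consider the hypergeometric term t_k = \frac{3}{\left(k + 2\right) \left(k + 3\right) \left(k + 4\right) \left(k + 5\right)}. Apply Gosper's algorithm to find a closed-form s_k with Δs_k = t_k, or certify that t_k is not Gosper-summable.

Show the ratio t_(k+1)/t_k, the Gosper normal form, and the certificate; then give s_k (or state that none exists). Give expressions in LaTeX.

The ratio is (k + 2)/(k + 6).
So A=k + 2 and B=k + 6, with C=1.
f must satisfy (k + 2)·f(k+1) − (k + 5)·f(k) = 1.
deg f ≤ 3 (via 1,1,0).
Match coefficients ⇒ f(k) = k*(k**2 + 9*k + 26)/72.
Certificate R = B(k−1)f/C = k*(k + 5)*(k**2 + 9*k + 26)/72 gives s_k = k*(k**2 + 9*k + 26)/(24*(k + 2)*(k + 3)*(k + 4)).
Δs = 3/(k**4 + 14*k**3 + 71*k**2 + 154*k + 120), as required.

s_k = \frac{k \left(k^{2} + 9 k + 26\right)}{24 \left(k + 2\right) \left(k + 3\right) \left(k + 4\right)}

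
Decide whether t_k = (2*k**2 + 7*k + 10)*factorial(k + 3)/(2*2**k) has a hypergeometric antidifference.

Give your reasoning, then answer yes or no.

Yes. s_k = (2*k + 1)*factorial(k + 3)/2**k.

Step 1: r(k) = (k + 4)*(7*k + 2*(k + 1)**2 + 17)/(2*(2*k**2 + 7*k + 10)).
Normal form (A,B,C) = (k/2 + 2, 1, k**2 + 7*k/2 + 5).
Set up (k/2 + 2)·f(k+1) − (1)·f(k) − (k**2 + 7*k/2 + 5) = 0.
deg f ≤ 1 (via 1,0,2).
Match coefficients ⇒ f(k) = 2*k + 1.
So s_k = (B(k−1)f/C)·t_k = (2*(2*k + 1)/(2*k**2 + 7*k + 10))·t_k = (2*k + 1)*factorial(k + 3)/2**k.
s_(k+1) − s_k = (2*k**2 + 7*k + 10)*factorial(k + 3)/(2*2**k) = t_k.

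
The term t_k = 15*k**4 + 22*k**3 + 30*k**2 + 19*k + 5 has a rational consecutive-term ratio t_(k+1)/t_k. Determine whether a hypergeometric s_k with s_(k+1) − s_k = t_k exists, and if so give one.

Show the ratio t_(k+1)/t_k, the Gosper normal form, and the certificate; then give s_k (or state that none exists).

The ratio is (15*k**4 + 82*k**3 + 186*k**2 + 205*k + 91)/(15*k**4 + 22*k**3 + 30*k**2 + 19*k + 5).
Take A(k)=1, B(k)=1, C(k)=k**4 + 22*k**3/15 + 2*k**2 + 19*k/15 + 1/3.
Key eq: (1)·f(k+1) = (1)·f(k) + (k**4 + 22*k**3/15 + 2*k**2 + 19*k/15 + 1/3).
Degrees (0,0,4) ⇒ d ≤ 5.
Solve for f: f(k) = k**3*(3*k**2 - 2*k + 4)/15 (degree 5 ≤ 5).
Certificate R = B(k−1)f/C = k**3*(3*k**2 - 2*k + 4)/(15*k**4 + 22*k**3 + 30*k**2 + 19*k + 5) gives s_k = k**3*(3*k**2 - 2*k + 4).
s_(k+1) − s_k = 15*k**4 + 22*k**3 + 30*k**2 + 19*k + 5 = t_k.

s_k = k**3*(3*k**2 - 2*k + 4)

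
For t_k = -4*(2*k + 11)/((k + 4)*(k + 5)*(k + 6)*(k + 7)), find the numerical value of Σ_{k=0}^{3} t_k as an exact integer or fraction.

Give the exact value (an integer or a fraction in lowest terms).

Σ = -7/60

r(k) = (k + 4)*(2*k + 13)/((k + 8)*(2*k + 11)) after simplifying.
Factor: A=k + 4; B=k + 8; C=k + 11/2.
Key eq: (k + 4)·f(k+1) = (k + 7)·f(k) + (k + 11/2).
d = 3 from the (1,1,1) case.
Solving with deg f ≤ 3: f(k) = k*(k + 5)*(k + 10)/48.
So s_k = (B(k−1)f/C)·t_k = (k*(k + 5)*(k + 7)*(k + 10)/(24*(2*k + 11)))·t_k = k*(-k - 10)/(6*(k**2 + 10*k + 24)).
Check: Δs_k = 4*(-2*k - 11)/(k**4 + 22*k**3 + 179*k**2 + 638*k + 840). ✓
Telescoping: Σ = s_(4) − s_(0) = -7/60 − (0) = -7/60.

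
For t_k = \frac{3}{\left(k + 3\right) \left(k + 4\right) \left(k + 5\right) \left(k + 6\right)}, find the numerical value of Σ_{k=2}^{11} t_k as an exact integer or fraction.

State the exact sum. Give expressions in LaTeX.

Step 1: r(k) = (k + 3)/(k + 7).
Normal form (A,B,C) = (k + 3, k + 7, 1).
Set up (k + 3)·f(k+1) − (k + 6)·f(k) − (1) = 0.
From deg A=1, deg B=1, deg C=0: d=3.
Match coefficients ⇒ f(k) = k*(k**2 + 12*k + 47)/180.
Certificate R = B(k−1)f/C = k*(k + 6)*(k**2 + 12*k + 47)/180 gives s_k = k*(k**2 + 12*k + 47)/(60*(k + 3)*(k + 4)*(k + 5)).
Verify: 3/(k**4 + 18*k**3 + 119*k**2 + 342*k + 360) matches t_k.
Evaluate s at k=12 and k=2: 67/4080 and 1/84; difference 43/9520.

Σ = 43/9520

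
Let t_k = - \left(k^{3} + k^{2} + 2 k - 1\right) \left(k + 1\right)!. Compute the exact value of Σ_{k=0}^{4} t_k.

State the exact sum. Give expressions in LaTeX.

Σ = -11519

Compute t_(k+1)/t_k: get (k + 2)*(2*k + (k + 1)**3 + (k + 1)**2 + 1)/(k**3 + k**2 + 2*k - 1).
So A=k + 2 and B=1, with C=k**3 + k**2 + 2*k - 1.
Set up (k + 2)·f(k+1) − (1)·f(k) − (k**3 + k**2 + 2*k - 1) = 0.
d = 2 from the (1,0,3) case.
Coefficient equations give f(k) = (k - 1)**2.
Then R = B(k−1)f/C = (k - 1)**2/(k**3 + k**2 + 2*k - 1), so s_k = R(k)·t_k = -(k - 1)**2*factorial(k + 1).
s_(k+1) − s_k = -(k**3 + k**2 + 2*k - 1)*factorial(k + 1) = t_k.
Evaluate s at k=5 and k=0: -11520 and -1; difference -11519.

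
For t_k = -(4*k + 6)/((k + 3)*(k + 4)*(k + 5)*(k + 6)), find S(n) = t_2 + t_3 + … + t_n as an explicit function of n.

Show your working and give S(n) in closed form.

S(n) = 2*(-2*n**3 - 30*n**2 - 43*n + 75)/(105*(n**3 + 15*n**2 + 74*n + 120))

r(k) = (k + 3)*(2*k + 5)/((k + 7)*(2*k + 3)) after simplifying.
Normal form (A,B,C) = (k + 3, k + 7, k + 3/2).
Set up (k + 3)·f(k+1) − (k + 6)·f(k) − (k + 3/2) = 0.
Degrees (1,1,1) ⇒ d ≤ 3.
A polynomial solution: f(k) = k*(k**2 + 12*k + 17)/60.
R(k) = B(k−1)·f(k)/C(k) = k*(k + 6)*(k**2 + 12*k + 17)/(30*(2*k + 3)); s_k = R·t_k = -k*(k**2 + 12*k + 17)/(15*(k + 3)*(k + 4)*(k + 5)).
Check: Δs_k = 2*(-2*k - 3)/(k**4 + 18*k**3 + 119*k**2 + 342*k + 360). ✓
Telescope: S(n) = s_(n+1) − s_(2) = (-n**3 - 15*n**2 - 44*n - 30)/(15*(n**3 + 15*n**2 + 74*n + 120)) − (-1/35) = 2*(-2*n**3 - 30*n**2 - 43*n + 75)/(105*(n**3 + 15*n**2 + 74*n + 120)).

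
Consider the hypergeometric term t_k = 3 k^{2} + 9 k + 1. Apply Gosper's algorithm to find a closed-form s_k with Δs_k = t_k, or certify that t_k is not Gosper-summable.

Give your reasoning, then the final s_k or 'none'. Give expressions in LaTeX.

Ratio r(k) = (3*k**2 + 15*k + 13)/(3*k**2 + 9*k + 1).
A = 1, B = 1, C = k**2 + 3*k + 1/3.
f must satisfy (1)·f(k+1) − (1)·f(k) = k**2 + 3*k + 1/3.
d = 3 from the (0,0,2) case.
Coefficient equations give f(k) = k*(k**2 + 3*k - 3)/3.
Then R = B(k−1)f/C = k*(k**2 + 3*k - 3)/(3*k**2 + 9*k + 1), so s_k = R(k)·t_k = k*(k**2 + 3*k - 3).
Verify: 3*k**2 + 9*k + 1 matches t_k.

s_k = k \left(k^{2} + 3 k - 3\right)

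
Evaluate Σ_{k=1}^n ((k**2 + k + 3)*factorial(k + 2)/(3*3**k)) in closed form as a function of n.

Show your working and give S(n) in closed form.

r(k) = (k + 3)*(k + (k + 1)**2 + 4)/(3*(k**2 + k + 3)) after simplifying.
Take A(k)=k/3 + 1, B(k)=1, C(k)=k**2 + k + 3.
Need (k/3 + 1)·f(k+1) − (1)·f(k) = k**2 + k + 3.
d = 1 from the (1,0,2) case.
Match coefficients ⇒ f(k) = 3*k.
So s_k = (B(k−1)f/C)·t_k = (3*k/(k**2 + k + 3))·t_k = k*factorial(k + 2)/3**k.
Check: Δs_k = (k**2 + k + 3)*factorial(k + 2)/(3*3**k). ✓
Evaluate: s_(n+1) = 3**(-n - 1)*(n + 1)*factorial(n + 3); subtract s_(1) = 2 ⇒ S(n) = -2 + n*factorial(n + 3)/(3*3**n) + factorial(n + 3)/(3*3**n).

S(n) = -2 + n*factorial(n + 3)/(3*3**n) + factorial(n + 3)/(3*3**n)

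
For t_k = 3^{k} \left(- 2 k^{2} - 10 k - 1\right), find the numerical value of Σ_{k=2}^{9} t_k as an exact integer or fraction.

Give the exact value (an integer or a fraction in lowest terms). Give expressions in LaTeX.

Σ = -6849648

The ratio is 3*(2*k**2 + 14*k + 13)/(2*k**2 + 10*k + 1).
Take A(k)=3, B(k)=1, C(k)=k**2 + 5*k + 1/2.
Solve (3)·f(k+1) − (1)·f(k) = k**2 + 5*k + 1/2.
From deg A=0, deg B=0, deg C=2: d=2.
Coefficient equations give f(k) = (k**2 + 2*k - 4)/2.
Certificate R = B(k−1)f/C = (k**2 + 2*k - 4)/(2*k**2 + 10*k + 1) gives s_k = 3**k*(-k**2 - 2*k + 4).
s_(k+1) − s_k = 3**k*(-2*k**2 - 10*k - 1) = t_k.
Σ_(k=2)^(9) t_k = s_(10) − s_(2) = -6849684 − (-36) = -6849648.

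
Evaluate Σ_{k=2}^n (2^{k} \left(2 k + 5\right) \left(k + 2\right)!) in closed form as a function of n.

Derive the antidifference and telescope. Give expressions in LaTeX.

Ratio r(k) = 2*(k + 3)*(2*k + 7)/(2*k + 5).
Normal form (A,B,C) = (2*k + 6, 1, k + 5/2).
Need (2*k + 6)·f(k+1) − (1)·f(k) = k + 5/2.
d = 0 from the (1,0,1) case.
Solve for f: f(k) = 1/2 (degree 0 ≤ 0).
Then R = B(k−1)f/C = 1/(2*k + 5), so s_k = R(k)·t_k = 2**k*factorial(k + 2).
Verify: 2**k*(2*k + 5)*factorial(k + 2) matches t_k.
Telescope: S(n) = s_(n+1) − s_(2) = 2**(n + 1)*factorial(n + 3) − (96) = 2*2**n*factorial(n + 3) - 96.

S(n) = 2 \cdot 2^{n} \left(n + 3\right)! - 96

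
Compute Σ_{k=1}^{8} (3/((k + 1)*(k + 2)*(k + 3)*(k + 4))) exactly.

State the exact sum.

The ratio is (k + 1)/(k + 5).
Normal form (A,B,C) = (k + 1, k + 5, 1).
Key eq: (k + 1)·f(k+1) = (k + 4)·f(k) + (1).
deg f ≤ 3 (via 1,1,0).
A polynomial solution: f(k) = k*(k**2 + 6*k + 11)/18.
So s_k = (B(k−1)f/C)·t_k = (k*(k + 4)*(k**2 + 6*k + 11)/18)·t_k = k*(k**2 + 6*k + 11)/(6*(k + 1)*(k + 2)*(k + 3)).
s_(k+1) − s_k = 3/(k**4 + 10*k**3 + 35*k**2 + 50*k + 24) = t_k.
Telescoping: Σ = s_(9) − s_(1) = 73/440 − (1/8) = 9/220.

Σ = 9/220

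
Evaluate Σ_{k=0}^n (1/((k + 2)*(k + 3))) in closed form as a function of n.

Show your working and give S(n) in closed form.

S(n) = (n + 1)/(2*(n + 3))

r(k) = (k + 2)/(k + 4) after simplifying.
So A=k + 2 and B=k + 4, with C=1.
Set up (k + 2)·f(k+1) − (k + 3)·f(k) − (1) = 0.
deg f ≤ 1 (via 1,1,0).
Match coefficients ⇒ f(k) = k/2.
Get s_k = R·t_k = k/(2*(k + 2)) with R(k) = B(k−1)f(k)/C(k) = k*(k + 3)/2.
s_(k+1) − s_k = 1/(k**2 + 5*k + 6) = t_k.
Evaluate: s_(n+1) = (n + 1)/(2*(n + 3)); subtract s_(0) = 0 ⇒ S(n) = (n + 1)/(2*(n + 3)).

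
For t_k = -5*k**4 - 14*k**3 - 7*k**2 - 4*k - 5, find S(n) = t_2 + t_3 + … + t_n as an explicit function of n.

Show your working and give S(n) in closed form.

S(n) = -n**5 - 6*n**4 - 11*n**3 - 9*n**2 - 8*n + 35

The ratio is (5*k**4 + 34*k**3 + 79*k**2 + 80*k + 35)/(5*k**4 + 14*k**3 + 7*k**2 + 4*k + 5).
So A=1 and B=1, with C=k**4 + 14*k**3/5 + 7*k**2/5 + 4*k/5 + 1.
Key eq: (1)·f(k+1) = (1)·f(k) + (k**4 + 14*k**3/5 + 7*k**2/5 + 4*k/5 + 1).
Bound: deg f ≤ 5.
Coefficient equations give f(k) = k*(k**4 + k**3 - 3*k**2 + 2*k + 4)/5.
Get s_k = R·t_k = k*(-k**4 - k**3 + 3*k**2 - 2*k - 4) with R(k) = B(k−1)f(k)/C(k) = k*(k**4 + k**3 - 3*k**2 + 2*k + 4)/(5*k**4 + 14*k**3 + 7*k**2 + 4*k + 5).
Verify: -5*k**4 - 14*k**3 - 7*k**2 - 4*k - 5 matches t_k.
Σ_(k=2)^n t_k = s_(n+1) − s_(2) = (-n**5 - 6*n**4 - 11*n**3 - 9*n**2 - 8*n - 5) − (-40), i.e. -n**5 - 6*n**4 - 11*n**3 - 9*n**2 - 8*n + 35.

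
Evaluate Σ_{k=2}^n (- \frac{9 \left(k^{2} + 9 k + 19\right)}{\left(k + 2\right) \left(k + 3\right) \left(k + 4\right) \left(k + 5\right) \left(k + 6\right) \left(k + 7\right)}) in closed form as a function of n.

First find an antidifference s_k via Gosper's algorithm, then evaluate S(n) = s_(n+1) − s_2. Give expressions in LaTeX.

Ratio r(k) = (k + 2)*(9*k + (k + 1)**2 + 28)/((k + 8)*(k**2 + 9*k + 19)).
Normal form (A,B,C) = (k + 2, k + 8, k**2 + 9*k + 19).
f must satisfy (k + 2)·f(k+1) − (k + 7)·f(k) = k**2 + 9*k + 19.
Bound: deg f ≤ 5.
Match coefficients ⇒ f(k) = k*(k + 3)*(k + 5)*(k**2 + 12*k + 44)/144.
Get s_k = R·t_k = k*(-k**2 - 12*k - 44)/(16*(k**3 + 12*k**2 + 44*k + 48)) with R(k) = B(k−1)f(k)/C(k) = k*(k + 3)*(k + 5)*(k + 7)*(k**2 + 12*k + 44)/(144*(k**2 + 9*k + 19)).
s_(k+1) − s_k = 9*(-k**2 - 9*k - 19)/(k**6 + 27*k**5 + 295*k**4 + 1665*k**3 + 5104*k**2 + 8028*k + 5040) = t_k.
s_(n+1) = (-n**3 - 15*n**2 - 71*n - 57)/(16*(n**3 + 15*n**2 + 71*n + 105)) and s_(2) = -3/64, so S(n) = (-n**3 - 15*n**2 - 71*n + 87)/(64*(n**3 + 15*n**2 + 71*n + 105)).

S(n) = \frac{- n^{3} - 15 n^{2} - 71 n + 87}{64 \left(n^{3} + 15 n^{2} + 71 n + 105\right)}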